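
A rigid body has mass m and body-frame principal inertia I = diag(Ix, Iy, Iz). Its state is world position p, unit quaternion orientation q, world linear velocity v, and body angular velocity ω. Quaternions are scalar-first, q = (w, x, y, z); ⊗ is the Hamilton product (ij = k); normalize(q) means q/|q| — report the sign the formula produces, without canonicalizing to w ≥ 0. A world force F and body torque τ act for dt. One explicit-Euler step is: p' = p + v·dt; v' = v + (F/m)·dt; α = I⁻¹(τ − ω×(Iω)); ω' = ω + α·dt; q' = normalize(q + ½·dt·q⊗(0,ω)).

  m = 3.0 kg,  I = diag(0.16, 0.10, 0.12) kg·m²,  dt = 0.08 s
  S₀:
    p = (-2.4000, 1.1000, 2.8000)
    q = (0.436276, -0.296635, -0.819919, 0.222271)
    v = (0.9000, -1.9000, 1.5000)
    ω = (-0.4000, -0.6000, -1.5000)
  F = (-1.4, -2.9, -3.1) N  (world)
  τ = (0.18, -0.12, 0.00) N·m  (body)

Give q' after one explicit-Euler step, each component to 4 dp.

q' = (0.4242, -0.2485, -0.8499, 0.1897)

q⊗(0,ω) = (-0.2771989, 1.1887307, -0.7956265, -0.8044006)
q + ½dt·q⊗(0,ω), renormalized = (0.4242, -0.2485, -0.8499, 0.1897)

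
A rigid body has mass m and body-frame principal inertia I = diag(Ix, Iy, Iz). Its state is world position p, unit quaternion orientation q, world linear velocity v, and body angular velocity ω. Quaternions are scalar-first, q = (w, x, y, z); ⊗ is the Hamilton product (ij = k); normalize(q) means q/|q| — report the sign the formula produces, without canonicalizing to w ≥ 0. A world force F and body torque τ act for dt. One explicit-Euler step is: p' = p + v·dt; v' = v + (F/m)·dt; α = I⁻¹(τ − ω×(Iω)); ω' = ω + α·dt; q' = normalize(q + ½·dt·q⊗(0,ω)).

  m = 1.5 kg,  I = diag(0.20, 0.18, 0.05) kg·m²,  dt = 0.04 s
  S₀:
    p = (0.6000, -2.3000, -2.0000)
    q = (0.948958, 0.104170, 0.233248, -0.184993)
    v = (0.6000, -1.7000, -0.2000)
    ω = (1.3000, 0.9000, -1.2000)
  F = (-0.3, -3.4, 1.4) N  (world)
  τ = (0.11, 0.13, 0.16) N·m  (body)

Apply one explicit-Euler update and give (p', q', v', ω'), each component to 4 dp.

p' = (0.6240, -2.3680, -2.0080)
q' = (0.9369, 0.1265, 0.2478, -0.2118)
v' = (0.5920, -1.7907, -0.1627)
ω' = (1.2939, 0.9809, -1.0533)

a = (-0.2000, -2.2667, 0.9333)
p + v·dt = (0.6240, -2.3680, -2.0080)
v + (F/m)dt = (0.5920, -1.7907, -0.1627)
α = I⁻¹(τ − ω×Iω) = (-0.1520, 2.0222, 3.6680)
ω + α·dt = (1.2939, 0.9809, -1.0533)
Hamilton product q⊗(0,ω) = (-0.5673358, 1.1202415, 0.7385753, -1.3482190)
updated quaternion q' = (0.9369, 0.1265, 0.2478, -0.2118)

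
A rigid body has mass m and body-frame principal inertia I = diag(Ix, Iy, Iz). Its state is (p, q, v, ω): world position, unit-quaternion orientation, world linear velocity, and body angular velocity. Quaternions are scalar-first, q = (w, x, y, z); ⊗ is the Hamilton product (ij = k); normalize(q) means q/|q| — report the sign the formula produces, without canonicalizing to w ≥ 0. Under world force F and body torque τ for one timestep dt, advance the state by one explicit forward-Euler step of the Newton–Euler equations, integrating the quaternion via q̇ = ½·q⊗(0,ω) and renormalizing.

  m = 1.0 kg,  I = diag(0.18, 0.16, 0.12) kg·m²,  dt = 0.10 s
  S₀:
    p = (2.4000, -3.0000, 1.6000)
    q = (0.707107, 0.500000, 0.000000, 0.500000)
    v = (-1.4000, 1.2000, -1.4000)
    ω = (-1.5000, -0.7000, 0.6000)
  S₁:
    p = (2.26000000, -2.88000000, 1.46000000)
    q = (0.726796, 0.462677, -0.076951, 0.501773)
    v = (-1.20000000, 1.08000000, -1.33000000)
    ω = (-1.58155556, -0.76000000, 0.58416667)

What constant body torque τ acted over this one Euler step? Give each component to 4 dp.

τ = (-0.1300, -0.1500, -0.0400)

Δω = ω₁−ω₀ = (-0.08155556, -0.06000000, -0.01583333)
ω₀×(Iω₀) = (0.0168, -0.0540, -0.0210)
τ = I·(Δω/dt) + ω₀×(Iω₀) = (-0.1300, -0.1500, -0.0400)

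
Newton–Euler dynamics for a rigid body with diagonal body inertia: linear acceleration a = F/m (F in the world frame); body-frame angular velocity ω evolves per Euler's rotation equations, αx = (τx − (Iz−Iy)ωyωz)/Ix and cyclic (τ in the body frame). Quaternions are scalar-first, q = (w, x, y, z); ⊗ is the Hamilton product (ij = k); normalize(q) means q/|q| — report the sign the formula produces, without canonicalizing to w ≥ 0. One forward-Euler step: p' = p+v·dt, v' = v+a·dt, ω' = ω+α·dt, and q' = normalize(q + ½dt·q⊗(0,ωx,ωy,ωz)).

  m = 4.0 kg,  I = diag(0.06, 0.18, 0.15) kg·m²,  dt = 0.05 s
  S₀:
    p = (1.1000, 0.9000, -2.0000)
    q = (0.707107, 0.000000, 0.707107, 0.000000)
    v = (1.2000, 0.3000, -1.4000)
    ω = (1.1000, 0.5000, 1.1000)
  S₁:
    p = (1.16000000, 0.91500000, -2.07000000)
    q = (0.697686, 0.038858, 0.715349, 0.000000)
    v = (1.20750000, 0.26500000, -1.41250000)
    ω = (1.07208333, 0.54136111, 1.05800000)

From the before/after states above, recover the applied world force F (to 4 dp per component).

Δv = v₁−v₀ = (0.00750000, -0.03500000, -0.01250000)
F = m·Δv/dt = (0.6000, -2.8000, -1.0000)

F = (0.6000, -2.8000, -1.0000)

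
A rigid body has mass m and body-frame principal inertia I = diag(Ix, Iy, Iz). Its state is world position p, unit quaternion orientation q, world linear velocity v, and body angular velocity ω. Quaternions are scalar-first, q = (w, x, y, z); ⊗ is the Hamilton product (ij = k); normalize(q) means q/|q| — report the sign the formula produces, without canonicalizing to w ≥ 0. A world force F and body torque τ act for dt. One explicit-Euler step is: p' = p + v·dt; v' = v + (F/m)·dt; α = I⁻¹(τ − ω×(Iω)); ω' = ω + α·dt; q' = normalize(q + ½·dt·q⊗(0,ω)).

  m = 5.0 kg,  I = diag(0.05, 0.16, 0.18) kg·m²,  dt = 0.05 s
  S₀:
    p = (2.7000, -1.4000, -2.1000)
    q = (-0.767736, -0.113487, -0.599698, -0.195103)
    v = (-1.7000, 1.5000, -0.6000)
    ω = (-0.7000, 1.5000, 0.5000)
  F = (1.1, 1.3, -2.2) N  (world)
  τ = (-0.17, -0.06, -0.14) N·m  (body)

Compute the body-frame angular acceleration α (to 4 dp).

ω×(Iω) gyroscopic = (0.0150, 0.0455, -0.1155)
angular accel α = (-3.7000, -0.6594, -0.1361)

α = (-3.7000, -0.6594, -0.1361)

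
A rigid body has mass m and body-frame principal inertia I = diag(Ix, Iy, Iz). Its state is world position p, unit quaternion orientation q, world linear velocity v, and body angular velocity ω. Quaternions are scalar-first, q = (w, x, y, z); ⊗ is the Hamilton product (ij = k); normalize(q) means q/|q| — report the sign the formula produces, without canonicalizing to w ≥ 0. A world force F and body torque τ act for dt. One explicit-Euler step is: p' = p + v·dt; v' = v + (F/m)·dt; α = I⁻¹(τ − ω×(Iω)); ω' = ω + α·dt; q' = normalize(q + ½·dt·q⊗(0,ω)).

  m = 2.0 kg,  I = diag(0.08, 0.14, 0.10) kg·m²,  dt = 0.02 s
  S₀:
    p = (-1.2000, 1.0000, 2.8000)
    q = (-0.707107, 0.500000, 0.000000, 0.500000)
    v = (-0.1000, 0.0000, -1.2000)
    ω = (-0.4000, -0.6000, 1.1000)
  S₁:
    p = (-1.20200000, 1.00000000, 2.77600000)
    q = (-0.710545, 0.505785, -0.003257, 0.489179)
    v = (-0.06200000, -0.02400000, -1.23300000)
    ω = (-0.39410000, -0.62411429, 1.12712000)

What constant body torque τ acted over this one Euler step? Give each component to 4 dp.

Δω = ω₁−ω₀ = (0.00590000, -0.02411429, 0.02712000)
ω₀×(Iω₀) = (0.0264, 0.0088, 0.0144)
I·α + gyro = (0.0500, -0.1600, 0.1500)

τ = (0.0500, -0.1600, 0.1500)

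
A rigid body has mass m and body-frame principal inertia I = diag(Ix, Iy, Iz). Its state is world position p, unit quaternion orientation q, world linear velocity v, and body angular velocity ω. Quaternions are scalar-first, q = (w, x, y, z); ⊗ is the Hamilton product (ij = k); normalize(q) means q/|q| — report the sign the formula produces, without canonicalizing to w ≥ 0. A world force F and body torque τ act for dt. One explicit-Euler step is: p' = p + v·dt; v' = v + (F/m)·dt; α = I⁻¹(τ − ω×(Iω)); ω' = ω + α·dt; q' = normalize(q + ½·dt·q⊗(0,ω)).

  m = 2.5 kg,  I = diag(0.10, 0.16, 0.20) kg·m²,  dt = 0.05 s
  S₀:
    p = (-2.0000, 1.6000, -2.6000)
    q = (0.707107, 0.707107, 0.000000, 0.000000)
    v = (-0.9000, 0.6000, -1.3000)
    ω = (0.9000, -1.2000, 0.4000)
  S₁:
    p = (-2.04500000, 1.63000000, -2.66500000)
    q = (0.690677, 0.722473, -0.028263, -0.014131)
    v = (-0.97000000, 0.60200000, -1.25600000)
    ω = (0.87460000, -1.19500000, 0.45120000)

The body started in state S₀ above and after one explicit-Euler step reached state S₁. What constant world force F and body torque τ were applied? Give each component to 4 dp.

rate change Δω = (-0.02540000, 0.00500000, 0.05120000)
I·α + gyro = (-0.0700, -0.0200, 0.1400)
v₁ − v₀ = (-0.07000000, 0.00200000, 0.04400000)
F = m·Δv/dt = (-3.5000, 0.1000, 2.2000)

F = (-3.5000, 0.1000, 2.2000)
τ = (-0.0700, -0.0200, 0.1400)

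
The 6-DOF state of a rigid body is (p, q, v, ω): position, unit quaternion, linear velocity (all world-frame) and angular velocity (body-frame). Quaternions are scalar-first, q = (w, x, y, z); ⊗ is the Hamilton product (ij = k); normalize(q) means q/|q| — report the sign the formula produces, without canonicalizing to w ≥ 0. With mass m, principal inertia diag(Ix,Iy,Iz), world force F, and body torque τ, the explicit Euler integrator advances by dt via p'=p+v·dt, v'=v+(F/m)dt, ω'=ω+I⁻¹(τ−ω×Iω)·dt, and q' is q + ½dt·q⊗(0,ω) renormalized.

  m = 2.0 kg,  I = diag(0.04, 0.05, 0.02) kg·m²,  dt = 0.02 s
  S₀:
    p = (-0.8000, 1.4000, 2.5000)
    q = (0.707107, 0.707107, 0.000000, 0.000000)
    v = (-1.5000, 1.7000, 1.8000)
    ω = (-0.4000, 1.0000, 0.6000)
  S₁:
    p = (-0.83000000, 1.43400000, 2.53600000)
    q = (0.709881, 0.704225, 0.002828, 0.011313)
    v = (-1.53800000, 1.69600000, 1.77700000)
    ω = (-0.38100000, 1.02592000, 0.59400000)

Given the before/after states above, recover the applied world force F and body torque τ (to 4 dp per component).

Δv = v₁−v₀ = (-0.03800000, -0.00400000, -0.02300000)
applied force F = (-3.8000, -0.4000, -2.3000)
rate change Δω = (0.01900000, 0.02592000, -0.00600000)
applied torque τ = (0.0200, 0.0600, -0.0100)

F = (-3.8000, -0.4000, -2.3000)
τ = (0.0200, 0.0600, -0.0100)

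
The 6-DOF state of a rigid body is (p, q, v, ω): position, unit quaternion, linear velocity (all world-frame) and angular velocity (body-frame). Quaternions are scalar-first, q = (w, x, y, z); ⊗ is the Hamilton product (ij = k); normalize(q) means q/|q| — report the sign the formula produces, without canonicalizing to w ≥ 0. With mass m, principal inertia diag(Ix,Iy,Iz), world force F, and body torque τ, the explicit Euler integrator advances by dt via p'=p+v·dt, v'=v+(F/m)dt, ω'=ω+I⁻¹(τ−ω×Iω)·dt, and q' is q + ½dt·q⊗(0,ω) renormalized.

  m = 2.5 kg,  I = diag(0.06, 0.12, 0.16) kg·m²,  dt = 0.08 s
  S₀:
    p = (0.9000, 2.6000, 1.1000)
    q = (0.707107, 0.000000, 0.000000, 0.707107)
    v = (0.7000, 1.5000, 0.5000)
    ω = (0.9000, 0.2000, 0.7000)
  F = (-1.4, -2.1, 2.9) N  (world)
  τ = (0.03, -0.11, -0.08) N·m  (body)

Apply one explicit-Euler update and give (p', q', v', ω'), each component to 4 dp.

a = (-0.5600, -0.8400, 1.1600)
new position p' = (0.9560, 2.7200, 1.1400)
v' = v + a·dt = (0.6552, 1.4328, 0.5928)
(τ − ω×Iω)/I = (0.4067, -0.3917, -0.5675)
ω + α·dt = (0.9325, 0.1687, 0.6546)
q⊗(0,ω) = (-0.4949749, 0.4949749, 0.7778177, 0.4949749)
q + ½dt·q⊗(0,ω), renormalized = (0.6866, 0.0198, 0.0311, 0.7261)

p' = (0.9560, 2.7200, 1.1400)
q' = (0.6866, 0.0198, 0.0311, 0.7261)
v' = (0.6552, 1.4328, 0.5928)
ω' = (0.9325, 0.1687, 0.6546)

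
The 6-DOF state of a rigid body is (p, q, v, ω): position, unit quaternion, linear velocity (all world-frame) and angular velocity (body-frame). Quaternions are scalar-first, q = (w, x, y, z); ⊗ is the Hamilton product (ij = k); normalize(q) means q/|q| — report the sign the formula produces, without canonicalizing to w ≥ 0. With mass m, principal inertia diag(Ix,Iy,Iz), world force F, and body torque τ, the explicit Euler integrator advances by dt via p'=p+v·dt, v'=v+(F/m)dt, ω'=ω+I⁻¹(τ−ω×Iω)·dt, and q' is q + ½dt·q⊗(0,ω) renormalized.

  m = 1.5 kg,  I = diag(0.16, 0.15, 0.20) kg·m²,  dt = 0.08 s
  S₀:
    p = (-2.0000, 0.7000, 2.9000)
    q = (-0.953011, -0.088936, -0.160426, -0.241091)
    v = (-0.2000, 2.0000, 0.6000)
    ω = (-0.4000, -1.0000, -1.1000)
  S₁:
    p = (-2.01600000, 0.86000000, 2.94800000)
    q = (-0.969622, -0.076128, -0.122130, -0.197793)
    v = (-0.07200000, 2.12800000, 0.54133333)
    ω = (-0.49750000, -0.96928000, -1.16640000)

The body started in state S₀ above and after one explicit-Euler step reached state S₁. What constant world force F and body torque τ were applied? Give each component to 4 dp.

v₁ − v₀ = (0.12800000, 0.12800000, -0.05866667)
m·(v₁−v₀)/dt = (2.4000, 2.4000, -1.1000)
rate change Δω = (-0.09750000, 0.03072000, -0.06640000)
applied torque τ = (-0.1400, 0.0400, -0.1700)

F = (2.4000, 2.4000, -1.1000)
τ = (-0.1400, 0.0400, -0.1700)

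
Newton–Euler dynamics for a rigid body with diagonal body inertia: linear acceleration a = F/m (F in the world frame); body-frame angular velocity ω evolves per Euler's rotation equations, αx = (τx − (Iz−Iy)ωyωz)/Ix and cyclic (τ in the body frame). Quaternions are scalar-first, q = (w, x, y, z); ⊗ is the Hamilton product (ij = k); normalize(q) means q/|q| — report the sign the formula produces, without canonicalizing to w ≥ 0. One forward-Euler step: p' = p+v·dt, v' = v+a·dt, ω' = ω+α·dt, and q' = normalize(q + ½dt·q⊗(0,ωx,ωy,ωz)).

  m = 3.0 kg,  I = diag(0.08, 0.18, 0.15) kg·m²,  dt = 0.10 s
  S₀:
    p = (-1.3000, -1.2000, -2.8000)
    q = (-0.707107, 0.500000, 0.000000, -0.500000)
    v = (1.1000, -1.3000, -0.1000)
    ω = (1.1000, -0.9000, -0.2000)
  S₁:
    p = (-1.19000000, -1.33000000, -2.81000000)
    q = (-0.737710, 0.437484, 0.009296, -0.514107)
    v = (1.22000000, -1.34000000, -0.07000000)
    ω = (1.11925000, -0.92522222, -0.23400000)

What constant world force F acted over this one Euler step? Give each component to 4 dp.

velocity change Δv = (0.12000000, -0.04000000, 0.03000000)
applied force F = (3.6000, -1.2000, 0.9000)

F = (3.6000, -1.2000, 0.9000)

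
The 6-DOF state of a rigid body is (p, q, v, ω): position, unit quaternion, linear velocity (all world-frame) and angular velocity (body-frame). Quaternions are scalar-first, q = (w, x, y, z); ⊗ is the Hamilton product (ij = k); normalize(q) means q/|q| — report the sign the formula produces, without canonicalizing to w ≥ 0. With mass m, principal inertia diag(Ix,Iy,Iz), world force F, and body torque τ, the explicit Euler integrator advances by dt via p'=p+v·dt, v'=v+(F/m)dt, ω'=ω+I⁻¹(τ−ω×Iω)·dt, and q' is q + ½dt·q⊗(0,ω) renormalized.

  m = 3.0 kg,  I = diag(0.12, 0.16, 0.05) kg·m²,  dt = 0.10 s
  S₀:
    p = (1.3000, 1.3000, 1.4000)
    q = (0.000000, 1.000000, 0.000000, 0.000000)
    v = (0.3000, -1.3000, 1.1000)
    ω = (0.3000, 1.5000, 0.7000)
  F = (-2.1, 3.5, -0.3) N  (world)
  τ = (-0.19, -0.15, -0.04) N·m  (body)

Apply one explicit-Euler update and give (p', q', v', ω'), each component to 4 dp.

α = I⁻¹(τ − ω×Iω) = (-0.6208, -1.0294, -1.1600)
ω' = ω + α·dt = (0.2379, 1.3971, 0.5840)
Hamilton product q⊗(0,ω) = (-0.3000000, 0.0000000, -0.7000000, 1.5000000)
updated quaternion q' = (-0.0149, 0.9965, -0.0349, 0.0747)
a = (-0.7000, 1.1667, -0.1000)
p + v·dt = (1.3300, 1.1700, 1.5100)
new velocity v' = (0.2300, -1.1833, 1.0900)

p' = (1.3300, 1.1700, 1.5100)
q' = (-0.0149, 0.9965, -0.0349, 0.0747)
v' = (0.2300, -1.1833, 1.0900)
ω' = (0.2379, 1.3971, 0.5840)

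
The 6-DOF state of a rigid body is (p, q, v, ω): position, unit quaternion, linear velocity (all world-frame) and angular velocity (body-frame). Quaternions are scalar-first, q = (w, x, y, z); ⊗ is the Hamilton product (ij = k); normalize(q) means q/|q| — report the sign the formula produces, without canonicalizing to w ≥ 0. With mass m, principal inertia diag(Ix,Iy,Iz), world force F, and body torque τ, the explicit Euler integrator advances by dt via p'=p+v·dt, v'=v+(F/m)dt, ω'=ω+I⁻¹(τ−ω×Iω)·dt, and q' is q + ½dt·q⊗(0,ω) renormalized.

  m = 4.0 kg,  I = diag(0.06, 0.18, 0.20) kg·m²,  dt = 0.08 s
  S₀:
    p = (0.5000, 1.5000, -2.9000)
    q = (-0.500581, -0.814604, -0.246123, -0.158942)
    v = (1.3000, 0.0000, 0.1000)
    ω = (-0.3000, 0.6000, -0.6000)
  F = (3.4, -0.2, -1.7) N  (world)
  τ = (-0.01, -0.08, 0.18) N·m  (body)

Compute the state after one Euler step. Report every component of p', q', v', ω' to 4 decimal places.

p + v·dt = (0.6040, 1.5000, -2.8920)
v + (F/m)dt = (1.3680, -0.0040, 0.0660)
gyro term ω×Iω = (-0.0072, -0.0252, -0.0216)
(τ − ω×Iω)/I = (-0.0467, -0.3044, 1.0080)
new body rate ω' = (-0.3037, 0.5756, -0.5194)
Hamilton product q⊗(0,ω) = (-0.1920726, 0.3932133, -0.7414284, -0.2622507)
updated quaternion q' = (-0.5079, -0.7984, -0.2756, -0.1693)

p' = (0.6040, 1.5000, -2.8920)
q' = (-0.5079, -0.7984, -0.2756, -0.1693)
v' = (1.3680, -0.0040, 0.0660)
ω' = (-0.3037, 0.5756, -0.5194)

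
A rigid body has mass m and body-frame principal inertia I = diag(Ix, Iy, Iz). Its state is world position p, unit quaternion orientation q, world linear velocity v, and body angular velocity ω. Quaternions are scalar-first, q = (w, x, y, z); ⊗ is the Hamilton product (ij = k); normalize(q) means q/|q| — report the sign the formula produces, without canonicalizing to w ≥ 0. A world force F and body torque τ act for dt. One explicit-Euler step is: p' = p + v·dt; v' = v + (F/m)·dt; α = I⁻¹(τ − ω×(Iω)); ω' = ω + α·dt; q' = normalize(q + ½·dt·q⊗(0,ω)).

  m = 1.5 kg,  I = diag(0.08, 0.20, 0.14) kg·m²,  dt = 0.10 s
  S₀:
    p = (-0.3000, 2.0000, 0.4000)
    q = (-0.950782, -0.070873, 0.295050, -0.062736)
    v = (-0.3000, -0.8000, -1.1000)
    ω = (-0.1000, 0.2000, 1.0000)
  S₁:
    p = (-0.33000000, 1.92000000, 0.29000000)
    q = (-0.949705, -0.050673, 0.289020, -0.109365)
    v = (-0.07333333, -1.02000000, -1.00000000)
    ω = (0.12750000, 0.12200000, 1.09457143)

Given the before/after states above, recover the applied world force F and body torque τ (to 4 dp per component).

ω₁ − ω₀ = (0.22750000, -0.07800000, 0.09457143)
gyro term ω₀×Iω₀ = (-0.0120, 0.0060, -0.0024)
applied torque τ = (0.1700, -0.1500, 0.1300)
velocity change Δv = (0.22666667, -0.22000000, 0.10000000)
applied force F = (3.4000, -3.3000, 1.5000)

F = (3.4000, -3.3000, 1.5000)
τ = (0.1700, -0.1500, 0.1300)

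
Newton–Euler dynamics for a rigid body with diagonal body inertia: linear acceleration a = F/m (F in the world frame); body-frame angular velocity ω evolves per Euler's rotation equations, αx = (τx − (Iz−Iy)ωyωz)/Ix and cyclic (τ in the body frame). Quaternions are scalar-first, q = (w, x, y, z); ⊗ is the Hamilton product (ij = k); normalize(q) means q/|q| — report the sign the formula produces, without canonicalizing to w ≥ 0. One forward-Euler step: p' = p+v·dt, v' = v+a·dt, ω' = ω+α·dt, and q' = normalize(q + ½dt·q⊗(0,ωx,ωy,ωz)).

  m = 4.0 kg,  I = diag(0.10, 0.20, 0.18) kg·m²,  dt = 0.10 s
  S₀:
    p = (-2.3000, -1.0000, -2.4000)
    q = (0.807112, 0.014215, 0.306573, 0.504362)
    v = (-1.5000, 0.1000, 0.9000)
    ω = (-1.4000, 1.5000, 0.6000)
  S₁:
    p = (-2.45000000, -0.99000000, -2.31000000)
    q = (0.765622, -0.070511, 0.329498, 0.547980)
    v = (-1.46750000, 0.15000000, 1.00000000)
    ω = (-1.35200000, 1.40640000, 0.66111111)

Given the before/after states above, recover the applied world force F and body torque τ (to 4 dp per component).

F = (1.3000, 2.0000, 4.0000)
τ = (0.0300, -0.1200, -0.1000)

rate change Δω = (0.04800000, -0.09360000, 0.06111111)
precession coupling = (-0.0180, 0.0672, -0.2100)
τ = I·(Δω/dt) + ω₀×(Iω₀) = (0.0300, -0.1200, -0.1000)
velocity change Δv = (0.03250000, 0.05000000, 0.10000000)
F = m·Δv/dt = (1.3000, 2.0000, 4.0000)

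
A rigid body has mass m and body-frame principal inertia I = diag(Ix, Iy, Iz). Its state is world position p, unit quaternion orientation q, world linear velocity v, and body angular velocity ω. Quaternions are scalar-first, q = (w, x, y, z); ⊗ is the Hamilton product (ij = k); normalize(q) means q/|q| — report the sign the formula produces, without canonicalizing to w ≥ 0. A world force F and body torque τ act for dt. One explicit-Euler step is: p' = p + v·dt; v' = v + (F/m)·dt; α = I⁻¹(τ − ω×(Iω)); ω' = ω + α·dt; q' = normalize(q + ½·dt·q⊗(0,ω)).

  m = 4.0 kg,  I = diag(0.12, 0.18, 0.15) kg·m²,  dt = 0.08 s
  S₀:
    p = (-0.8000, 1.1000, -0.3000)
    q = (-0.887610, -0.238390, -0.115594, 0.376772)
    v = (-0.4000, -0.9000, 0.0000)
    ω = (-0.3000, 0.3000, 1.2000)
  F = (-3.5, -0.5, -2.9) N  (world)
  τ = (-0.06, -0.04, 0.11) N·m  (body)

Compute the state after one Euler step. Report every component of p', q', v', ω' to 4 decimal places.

p' = (-0.8320, 1.0280, -0.3000)
q' = (-0.9060, -0.2375, -0.1192, 0.3295)
v' = (-0.4700, -0.9100, -0.0580)
ω' = (-0.3328, 0.2774, 1.2615)

ω×(Iω) gyroscopic = (-0.0108, 0.0108, -0.0054)
angular accel α = (-0.4100, -0.2822, 0.7693)
ω + α·dt = (-0.3328, 0.2774, 1.2615)
2q̇ = q⊗(0,ω) = (-0.4889652, 0.0145386, -0.0932466, -1.1713272)
q' = normalize(q + ½dt·q⊗(0,ω)) = (-0.9060, -0.2375, -0.1192, 0.3295)
p + v·dt = (-0.8320, 1.0280, -0.3000)
v' = v + a·dt = (-0.4700, -0.9100, -0.0580)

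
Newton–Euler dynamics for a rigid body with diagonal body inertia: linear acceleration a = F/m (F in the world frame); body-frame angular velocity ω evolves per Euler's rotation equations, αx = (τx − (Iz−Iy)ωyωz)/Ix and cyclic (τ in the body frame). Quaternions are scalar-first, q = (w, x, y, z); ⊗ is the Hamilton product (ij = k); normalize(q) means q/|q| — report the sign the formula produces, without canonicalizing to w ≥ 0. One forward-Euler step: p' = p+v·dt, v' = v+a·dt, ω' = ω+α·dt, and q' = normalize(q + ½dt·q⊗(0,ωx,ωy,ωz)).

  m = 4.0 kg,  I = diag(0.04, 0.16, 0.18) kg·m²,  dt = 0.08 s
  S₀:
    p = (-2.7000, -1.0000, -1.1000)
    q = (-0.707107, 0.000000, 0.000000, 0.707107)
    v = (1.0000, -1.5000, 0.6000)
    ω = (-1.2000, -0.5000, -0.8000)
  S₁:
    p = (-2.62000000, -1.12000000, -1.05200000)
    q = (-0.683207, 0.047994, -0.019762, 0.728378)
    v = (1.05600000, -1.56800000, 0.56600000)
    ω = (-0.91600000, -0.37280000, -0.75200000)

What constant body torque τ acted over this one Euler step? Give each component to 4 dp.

ω₁ − ω₀ = (0.28400000, 0.12720000, 0.04800000)
ω₀×(Iω₀) = (0.0080, -0.1344, 0.0720)
τ = I·(Δω/dt) + ω₀×(Iω₀) = (0.1500, 0.1200, 0.1800)

τ = (0.1500, 0.1200, 0.1800)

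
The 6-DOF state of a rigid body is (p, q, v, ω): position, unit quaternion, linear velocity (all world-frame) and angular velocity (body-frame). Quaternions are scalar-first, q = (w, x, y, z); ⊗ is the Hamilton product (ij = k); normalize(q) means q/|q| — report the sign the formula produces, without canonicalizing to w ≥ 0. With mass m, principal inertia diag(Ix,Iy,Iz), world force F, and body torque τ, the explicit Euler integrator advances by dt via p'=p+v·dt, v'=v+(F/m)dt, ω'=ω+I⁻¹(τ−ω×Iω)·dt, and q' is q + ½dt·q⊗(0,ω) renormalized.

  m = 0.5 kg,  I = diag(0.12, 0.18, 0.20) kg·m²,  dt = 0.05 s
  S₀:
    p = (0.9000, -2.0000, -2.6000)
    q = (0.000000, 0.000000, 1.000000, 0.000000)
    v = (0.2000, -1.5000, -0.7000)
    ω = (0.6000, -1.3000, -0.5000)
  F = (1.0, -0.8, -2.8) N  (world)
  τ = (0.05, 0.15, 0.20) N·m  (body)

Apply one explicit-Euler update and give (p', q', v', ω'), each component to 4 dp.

a = (2.0000, -1.6000, -5.6000)
p + v·dt = (0.9100, -2.0750, -2.6350)
v + (F/m)dt = (0.3000, -1.5800, -0.9800)
gyro term ω×Iω = (0.0130, 0.0240, -0.0468)
(τ − ω×Iω)/I = (0.3083, 0.7000, 1.2340)
ω + α·dt = (0.6154, -1.2650, -0.4383)
q⊗(0,ω) = (1.3000000, -0.5000000, 0.0000000, -0.6000000)
updated quaternion q' = (0.0325, -0.0125, 0.9993, -0.0150)

p' = (0.9100, -2.0750, -2.6350)
q' = (0.0325, -0.0125, 0.9993, -0.0150)
v' = (0.3000, -1.5800, -0.9800)
ω' = (0.6154, -1.2650, -0.4383)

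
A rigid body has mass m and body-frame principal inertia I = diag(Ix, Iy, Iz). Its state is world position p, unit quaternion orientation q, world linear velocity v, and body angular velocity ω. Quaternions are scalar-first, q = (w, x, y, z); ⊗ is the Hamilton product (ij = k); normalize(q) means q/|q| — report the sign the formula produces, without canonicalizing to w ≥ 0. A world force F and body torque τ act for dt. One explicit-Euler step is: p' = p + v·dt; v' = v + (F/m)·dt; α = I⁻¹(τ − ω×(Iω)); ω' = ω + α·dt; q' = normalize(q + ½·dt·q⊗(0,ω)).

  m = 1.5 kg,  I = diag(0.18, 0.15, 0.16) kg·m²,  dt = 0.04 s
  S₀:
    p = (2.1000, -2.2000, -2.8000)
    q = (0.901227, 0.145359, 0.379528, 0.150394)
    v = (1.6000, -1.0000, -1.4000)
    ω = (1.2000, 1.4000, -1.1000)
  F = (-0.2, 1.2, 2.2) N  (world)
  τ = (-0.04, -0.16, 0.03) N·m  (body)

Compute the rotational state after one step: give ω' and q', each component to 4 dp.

gyro term ω×Iω = (-0.0154, -0.0264, -0.0504)
(τ − ω×Iω)/I = (-0.1367, -0.8907, 0.5025)
ω' = ω + α·dt = (1.1945, 1.3644, -1.0799)
Hamilton product q⊗(0,ω) = (-0.5403366, 0.4534400, 1.6020855, -1.2432807)
q' = normalize(q + ½dt·q⊗(0,ω)) = (0.8896, 0.1543, 0.4112, 0.1254)

ω' = (1.1945, 1.3644, -1.0799)
q' = (0.8896, 0.1543, 0.4112, 0.1254)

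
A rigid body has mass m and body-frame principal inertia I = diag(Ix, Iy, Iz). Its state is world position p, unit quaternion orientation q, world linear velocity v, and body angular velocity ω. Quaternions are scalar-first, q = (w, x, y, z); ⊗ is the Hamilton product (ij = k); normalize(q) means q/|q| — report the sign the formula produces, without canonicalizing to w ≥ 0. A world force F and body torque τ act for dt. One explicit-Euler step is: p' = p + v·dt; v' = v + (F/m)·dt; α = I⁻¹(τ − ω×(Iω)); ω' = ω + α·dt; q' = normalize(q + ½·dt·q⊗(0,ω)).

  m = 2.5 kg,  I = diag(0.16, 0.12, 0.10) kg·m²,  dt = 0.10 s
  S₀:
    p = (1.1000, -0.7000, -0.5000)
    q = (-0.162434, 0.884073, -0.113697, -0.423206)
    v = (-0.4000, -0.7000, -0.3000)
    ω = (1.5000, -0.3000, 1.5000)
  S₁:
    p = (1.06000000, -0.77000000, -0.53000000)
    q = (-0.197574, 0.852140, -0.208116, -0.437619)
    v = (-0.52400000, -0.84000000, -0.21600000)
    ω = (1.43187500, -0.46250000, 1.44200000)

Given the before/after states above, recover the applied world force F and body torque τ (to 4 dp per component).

F = (-3.1000, -3.5000, 2.1000)
τ = (-0.1000, -0.0600, -0.0400)

Δω = ω₁−ω₀ = (-0.06812500, -0.16250000, -0.05800000)
gyro term ω₀×Iω₀ = (0.0090, 0.1350, 0.0180)
I·α + gyro = (-0.1000, -0.0600, -0.0400)
Δv = v₁−v₀ = (-0.12400000, -0.14000000, 0.08400000)
m·(v₁−v₀)/dt = (-3.1000, -3.5000, 2.1000)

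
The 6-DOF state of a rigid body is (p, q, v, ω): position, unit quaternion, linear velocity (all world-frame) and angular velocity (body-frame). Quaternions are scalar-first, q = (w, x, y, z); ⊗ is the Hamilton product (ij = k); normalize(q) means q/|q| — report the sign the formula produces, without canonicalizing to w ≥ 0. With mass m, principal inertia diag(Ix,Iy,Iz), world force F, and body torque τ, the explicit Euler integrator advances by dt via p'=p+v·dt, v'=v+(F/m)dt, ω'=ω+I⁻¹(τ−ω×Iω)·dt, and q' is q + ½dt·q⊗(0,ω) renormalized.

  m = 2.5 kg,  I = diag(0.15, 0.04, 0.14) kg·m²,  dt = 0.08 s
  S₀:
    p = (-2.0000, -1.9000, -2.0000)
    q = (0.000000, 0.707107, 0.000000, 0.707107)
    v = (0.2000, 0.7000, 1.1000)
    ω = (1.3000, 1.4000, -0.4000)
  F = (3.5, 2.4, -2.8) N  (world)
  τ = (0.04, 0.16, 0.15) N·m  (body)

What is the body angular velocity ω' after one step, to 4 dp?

precession coupling ω×(Iω) = (-0.0560, -0.0052, -0.2002)
α = I⁻¹(τ − ω×Iω) = (0.6400, 4.1300, 2.5014)
new body rate ω' = (1.3512, 1.7304, -0.1999)

ω' = (1.3512, 1.7304, -0.1999)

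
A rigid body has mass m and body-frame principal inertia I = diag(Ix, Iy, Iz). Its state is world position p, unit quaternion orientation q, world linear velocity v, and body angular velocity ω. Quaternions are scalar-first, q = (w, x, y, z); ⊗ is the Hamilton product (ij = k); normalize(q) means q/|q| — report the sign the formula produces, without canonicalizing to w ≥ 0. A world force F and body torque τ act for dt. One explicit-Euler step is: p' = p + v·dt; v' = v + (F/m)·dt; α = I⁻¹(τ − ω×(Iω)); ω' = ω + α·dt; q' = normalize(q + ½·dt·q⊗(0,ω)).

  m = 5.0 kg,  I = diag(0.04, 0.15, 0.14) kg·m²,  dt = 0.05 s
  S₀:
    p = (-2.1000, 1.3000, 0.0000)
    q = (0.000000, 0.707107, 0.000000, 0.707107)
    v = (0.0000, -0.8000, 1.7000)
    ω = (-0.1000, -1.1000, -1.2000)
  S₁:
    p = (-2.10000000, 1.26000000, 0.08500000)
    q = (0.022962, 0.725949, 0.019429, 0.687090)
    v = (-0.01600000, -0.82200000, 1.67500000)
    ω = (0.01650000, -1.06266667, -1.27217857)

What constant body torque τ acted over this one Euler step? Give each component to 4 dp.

Δω = ω₁−ω₀ = (0.11650000, 0.03733333, -0.07217857)
ω₀×(Iω₀) = (-0.0132, -0.0120, 0.0121)
applied torque τ = (0.0800, 0.1000, -0.1900)

τ = (0.0800, 0.1000, -0.1900)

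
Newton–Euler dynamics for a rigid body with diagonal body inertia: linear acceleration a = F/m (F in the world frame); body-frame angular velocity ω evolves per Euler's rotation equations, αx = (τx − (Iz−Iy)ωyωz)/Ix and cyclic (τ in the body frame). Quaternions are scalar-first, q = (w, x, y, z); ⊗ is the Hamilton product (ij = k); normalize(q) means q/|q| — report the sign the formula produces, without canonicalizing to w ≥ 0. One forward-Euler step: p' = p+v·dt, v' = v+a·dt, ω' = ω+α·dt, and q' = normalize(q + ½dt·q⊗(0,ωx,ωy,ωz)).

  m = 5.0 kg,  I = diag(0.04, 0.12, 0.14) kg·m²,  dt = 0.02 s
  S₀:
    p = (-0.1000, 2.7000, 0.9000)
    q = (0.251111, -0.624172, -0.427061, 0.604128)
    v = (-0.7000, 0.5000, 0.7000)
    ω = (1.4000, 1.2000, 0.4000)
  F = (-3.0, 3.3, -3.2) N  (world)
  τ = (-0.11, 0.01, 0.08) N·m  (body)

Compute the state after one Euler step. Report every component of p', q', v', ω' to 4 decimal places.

ω×(Iω) gyroscopic = (0.0096, -0.0560, 0.1344)
(τ − ω×Iω)/I = (-2.9900, 0.5500, -0.3886)
ω + α·dt = (1.3402, 1.2110, 0.3922)
2q̇ = q⊗(0,ω) = (1.1446628, -0.5442226, 1.3967812, -0.0506766)
updated quaternion q' = (0.2625, -0.6295, -0.4130, 0.6035)
linear accel F/m = (-0.6000, 0.6600, -0.6400)
p' = p + v·dt = (-0.1140, 2.7100, 0.9140)
new velocity v' = (-0.7120, 0.5132, 0.6872)

p' = (-0.1140, 2.7100, 0.9140)
q' = (0.2625, -0.6295, -0.4130, 0.6035)
v' = (-0.7120, 0.5132, 0.6872)
ω' = (1.3402, 1.2110, 0.3922)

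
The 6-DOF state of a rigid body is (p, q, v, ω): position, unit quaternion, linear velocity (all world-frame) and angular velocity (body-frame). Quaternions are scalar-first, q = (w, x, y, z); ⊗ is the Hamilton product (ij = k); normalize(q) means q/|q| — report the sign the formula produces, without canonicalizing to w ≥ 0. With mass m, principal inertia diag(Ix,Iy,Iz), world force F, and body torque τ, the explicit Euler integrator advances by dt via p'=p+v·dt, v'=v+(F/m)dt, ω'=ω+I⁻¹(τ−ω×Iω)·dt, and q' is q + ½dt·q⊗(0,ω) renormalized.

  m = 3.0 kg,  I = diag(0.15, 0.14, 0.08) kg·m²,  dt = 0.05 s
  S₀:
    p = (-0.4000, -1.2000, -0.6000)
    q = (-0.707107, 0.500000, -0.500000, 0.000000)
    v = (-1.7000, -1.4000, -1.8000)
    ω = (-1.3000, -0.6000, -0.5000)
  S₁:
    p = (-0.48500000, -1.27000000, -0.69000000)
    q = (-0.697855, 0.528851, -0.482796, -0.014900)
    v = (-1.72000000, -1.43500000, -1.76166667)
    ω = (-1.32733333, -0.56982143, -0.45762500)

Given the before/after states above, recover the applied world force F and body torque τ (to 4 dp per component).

F = (-1.2000, -2.1000, 2.3000)
τ = (-0.1000, 0.1300, 0.0600)

rate change Δω = (-0.02733333, 0.03017857, 0.04237500)
gyro term ω₀×Iω₀ = (-0.0180, 0.0455, -0.0078)
applied torque τ = (-0.1000, 0.1300, 0.0600)
Δv = v₁−v₀ = (-0.02000000, -0.03500000, 0.03833333)
F = m·Δv/dt = (-1.2000, -2.1000, 2.3000)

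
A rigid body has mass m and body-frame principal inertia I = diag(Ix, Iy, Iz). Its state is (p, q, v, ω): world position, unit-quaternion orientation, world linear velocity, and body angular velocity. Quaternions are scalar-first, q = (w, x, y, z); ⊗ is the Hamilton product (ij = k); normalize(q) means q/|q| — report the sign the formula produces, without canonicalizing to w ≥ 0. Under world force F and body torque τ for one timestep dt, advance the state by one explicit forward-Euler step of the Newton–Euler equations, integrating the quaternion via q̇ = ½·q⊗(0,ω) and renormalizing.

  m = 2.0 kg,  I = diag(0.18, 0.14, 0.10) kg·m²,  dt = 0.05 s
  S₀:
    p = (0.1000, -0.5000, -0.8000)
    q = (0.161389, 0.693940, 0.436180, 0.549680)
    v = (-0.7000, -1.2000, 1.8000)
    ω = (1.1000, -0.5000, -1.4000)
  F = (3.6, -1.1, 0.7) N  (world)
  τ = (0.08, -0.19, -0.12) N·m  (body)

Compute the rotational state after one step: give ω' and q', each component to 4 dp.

ω' = (1.1300, -0.5239, -1.4710)
q' = (0.1668, 0.6892, 0.4731, 0.5228)

gyro term ω×Iω = (-0.0280, -0.1232, 0.0220)
(τ − ω×Iω)/I = (0.6000, -0.4771, -1.4200)
new body rate ω' = (1.1300, -0.5239, -1.4710)
q⊗(0,ω) = (0.2243080, -0.1582841, 1.4954695, -1.0527126)
q' = normalize(q + ½dt·q⊗(0,ω)) = (0.1668, 0.6892, 0.4731, 0.5228)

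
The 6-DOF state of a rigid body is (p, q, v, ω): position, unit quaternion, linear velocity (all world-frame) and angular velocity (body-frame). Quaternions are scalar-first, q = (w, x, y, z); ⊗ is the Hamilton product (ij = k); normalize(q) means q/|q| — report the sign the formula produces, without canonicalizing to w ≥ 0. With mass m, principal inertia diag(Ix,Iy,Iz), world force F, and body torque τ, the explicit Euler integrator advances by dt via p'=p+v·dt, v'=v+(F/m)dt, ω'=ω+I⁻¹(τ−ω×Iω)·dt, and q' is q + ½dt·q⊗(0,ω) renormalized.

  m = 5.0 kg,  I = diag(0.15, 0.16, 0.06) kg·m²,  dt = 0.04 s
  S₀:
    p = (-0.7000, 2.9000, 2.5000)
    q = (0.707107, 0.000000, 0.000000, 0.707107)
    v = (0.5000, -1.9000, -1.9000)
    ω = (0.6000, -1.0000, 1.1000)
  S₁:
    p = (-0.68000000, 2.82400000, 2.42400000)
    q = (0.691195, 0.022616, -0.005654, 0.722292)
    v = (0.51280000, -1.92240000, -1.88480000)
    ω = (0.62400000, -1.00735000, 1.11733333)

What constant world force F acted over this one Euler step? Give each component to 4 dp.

v₁ − v₀ = (0.01280000, -0.02240000, 0.01520000)
m·(v₁−v₀)/dt = (1.6000, -2.8000, 1.9000)

F = (1.6000, -2.8000, 1.9000)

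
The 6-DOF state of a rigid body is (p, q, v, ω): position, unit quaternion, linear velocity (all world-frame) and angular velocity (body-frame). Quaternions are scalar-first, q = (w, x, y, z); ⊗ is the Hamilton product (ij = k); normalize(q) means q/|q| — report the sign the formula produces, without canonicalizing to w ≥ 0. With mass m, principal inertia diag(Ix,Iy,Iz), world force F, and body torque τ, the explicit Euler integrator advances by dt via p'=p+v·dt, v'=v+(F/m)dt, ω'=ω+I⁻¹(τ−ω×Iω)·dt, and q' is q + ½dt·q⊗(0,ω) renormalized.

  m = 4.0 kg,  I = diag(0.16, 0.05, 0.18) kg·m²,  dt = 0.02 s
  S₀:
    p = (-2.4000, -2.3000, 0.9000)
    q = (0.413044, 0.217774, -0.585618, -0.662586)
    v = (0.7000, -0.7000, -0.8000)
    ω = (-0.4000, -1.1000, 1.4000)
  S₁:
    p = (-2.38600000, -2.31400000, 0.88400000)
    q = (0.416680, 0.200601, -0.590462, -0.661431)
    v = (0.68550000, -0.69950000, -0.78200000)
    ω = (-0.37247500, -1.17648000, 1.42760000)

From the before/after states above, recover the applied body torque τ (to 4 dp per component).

τ = (0.0200, -0.1800, 0.2000)

ω₁ − ω₀ = (0.02752500, -0.07648000, 0.02760000)
ω₀×(Iω₀) = (-0.2002, 0.0112, -0.0484)
I·α + gyro = (0.0200, -0.1800, 0.2000)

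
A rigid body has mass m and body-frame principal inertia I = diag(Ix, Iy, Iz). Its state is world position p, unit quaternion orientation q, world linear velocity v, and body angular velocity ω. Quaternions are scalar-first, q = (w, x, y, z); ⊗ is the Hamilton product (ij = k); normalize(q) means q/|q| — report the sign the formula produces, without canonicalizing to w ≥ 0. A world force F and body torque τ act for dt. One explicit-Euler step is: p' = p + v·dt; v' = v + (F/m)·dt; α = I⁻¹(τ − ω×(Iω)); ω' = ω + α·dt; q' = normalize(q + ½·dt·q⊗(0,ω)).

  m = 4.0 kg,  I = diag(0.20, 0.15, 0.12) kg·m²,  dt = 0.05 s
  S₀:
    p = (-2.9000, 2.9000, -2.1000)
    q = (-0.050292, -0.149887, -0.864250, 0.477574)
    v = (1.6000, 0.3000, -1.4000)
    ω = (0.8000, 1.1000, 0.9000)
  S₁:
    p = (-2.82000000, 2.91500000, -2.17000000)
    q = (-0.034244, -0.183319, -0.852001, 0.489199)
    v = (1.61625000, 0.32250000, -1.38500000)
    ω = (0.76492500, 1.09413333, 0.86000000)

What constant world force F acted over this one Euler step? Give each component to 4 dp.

F = (1.3000, 1.8000, 1.2000)

v₁ − v₀ = (0.01625000, 0.02250000, 0.01500000)
applied force F = (1.3000, 1.8000, 1.2000)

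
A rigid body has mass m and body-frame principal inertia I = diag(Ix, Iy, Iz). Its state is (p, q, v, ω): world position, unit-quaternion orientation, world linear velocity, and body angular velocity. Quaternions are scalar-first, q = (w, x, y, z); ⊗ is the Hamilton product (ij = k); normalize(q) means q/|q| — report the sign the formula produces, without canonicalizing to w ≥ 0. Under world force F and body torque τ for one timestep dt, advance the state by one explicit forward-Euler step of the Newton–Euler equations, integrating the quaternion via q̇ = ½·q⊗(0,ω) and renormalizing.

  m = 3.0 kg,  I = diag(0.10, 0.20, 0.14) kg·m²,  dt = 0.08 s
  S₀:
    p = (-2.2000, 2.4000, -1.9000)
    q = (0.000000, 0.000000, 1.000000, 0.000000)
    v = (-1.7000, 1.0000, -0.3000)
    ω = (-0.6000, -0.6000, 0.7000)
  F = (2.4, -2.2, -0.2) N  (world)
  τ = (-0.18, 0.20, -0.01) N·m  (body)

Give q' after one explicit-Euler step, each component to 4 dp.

Hamilton product q⊗(0,ω) = (0.6000000, 0.7000000, 0.0000000, 0.6000000)
updated quaternion q' = (0.0240, 0.0280, 0.9990, 0.0240)

q' = (0.0240, 0.0280, 0.9990, 0.0240)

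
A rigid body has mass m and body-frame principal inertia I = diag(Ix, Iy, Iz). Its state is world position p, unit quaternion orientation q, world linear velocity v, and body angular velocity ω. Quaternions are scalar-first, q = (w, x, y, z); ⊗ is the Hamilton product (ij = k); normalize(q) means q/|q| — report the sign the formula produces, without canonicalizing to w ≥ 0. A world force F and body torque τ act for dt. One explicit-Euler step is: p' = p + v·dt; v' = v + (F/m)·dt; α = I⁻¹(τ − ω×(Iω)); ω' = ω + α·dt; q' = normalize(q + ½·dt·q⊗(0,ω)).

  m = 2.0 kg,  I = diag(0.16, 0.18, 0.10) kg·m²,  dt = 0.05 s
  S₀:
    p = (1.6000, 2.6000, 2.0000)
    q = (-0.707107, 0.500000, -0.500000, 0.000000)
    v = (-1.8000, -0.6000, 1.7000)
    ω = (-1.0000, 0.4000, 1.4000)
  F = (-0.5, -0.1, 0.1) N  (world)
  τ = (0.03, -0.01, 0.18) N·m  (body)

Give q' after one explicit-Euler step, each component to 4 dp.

q' = (-0.6889, 0.4997, -0.5241, -0.0322)

q⊗(0,ω) = (0.7000000, 0.0071070, -0.9828428, -1.2899498)
q + ½dt·q⊗(0,ω), renormalized = (-0.6889, 0.4997, -0.5241, -0.0322)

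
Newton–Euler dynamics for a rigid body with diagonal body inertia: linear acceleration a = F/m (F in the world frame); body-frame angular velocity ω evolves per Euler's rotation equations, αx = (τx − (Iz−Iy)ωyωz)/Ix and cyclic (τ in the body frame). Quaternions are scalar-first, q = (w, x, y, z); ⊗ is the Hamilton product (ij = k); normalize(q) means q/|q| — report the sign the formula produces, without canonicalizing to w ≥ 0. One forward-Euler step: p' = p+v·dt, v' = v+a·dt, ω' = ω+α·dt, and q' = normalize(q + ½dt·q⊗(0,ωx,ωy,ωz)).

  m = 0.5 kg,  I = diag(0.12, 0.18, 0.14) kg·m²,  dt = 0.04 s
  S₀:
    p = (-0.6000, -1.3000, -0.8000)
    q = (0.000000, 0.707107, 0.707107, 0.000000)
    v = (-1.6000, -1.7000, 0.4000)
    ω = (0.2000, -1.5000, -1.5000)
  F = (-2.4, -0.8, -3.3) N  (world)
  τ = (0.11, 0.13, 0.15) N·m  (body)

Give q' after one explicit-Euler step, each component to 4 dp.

2q̇ = q⊗(0,ω) = (0.9192391, -1.0606605, 1.0606605, -1.2020819)
q + ½dt·q⊗(0,ω), renormalized = (0.0184, 0.6853, 0.7277, -0.0240)

q' = (0.0184, 0.6853, 0.7277, -0.0240)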